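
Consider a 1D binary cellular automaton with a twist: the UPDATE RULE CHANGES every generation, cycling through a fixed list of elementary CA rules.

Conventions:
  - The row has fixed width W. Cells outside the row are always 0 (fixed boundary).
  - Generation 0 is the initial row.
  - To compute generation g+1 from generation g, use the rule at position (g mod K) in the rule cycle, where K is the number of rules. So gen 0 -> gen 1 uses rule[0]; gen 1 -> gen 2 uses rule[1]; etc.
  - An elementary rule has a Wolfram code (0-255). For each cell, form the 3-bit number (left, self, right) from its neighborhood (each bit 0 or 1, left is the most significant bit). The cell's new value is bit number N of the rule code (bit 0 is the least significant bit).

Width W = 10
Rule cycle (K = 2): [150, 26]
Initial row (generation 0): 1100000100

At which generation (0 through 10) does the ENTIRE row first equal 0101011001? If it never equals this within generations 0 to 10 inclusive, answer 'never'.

Gen 0: 1100000100
Gen 1 (rule 150): 0010001110
Gen 2 (rule 26): 0101011001
Gen 3 (rule 150): 1101000111
Gen 4 (rule 26): 1000101100
Gen 5 (rule 150): 1101100010
Gen 6 (rule 26): 1001010101
Gen 7 (rule 150): 1111010101
Gen 8 (rule 26): 1000000000
Gen 9 (rule 150): 1100000000
Gen 10 (rule 26): 1010000000

Answer: 2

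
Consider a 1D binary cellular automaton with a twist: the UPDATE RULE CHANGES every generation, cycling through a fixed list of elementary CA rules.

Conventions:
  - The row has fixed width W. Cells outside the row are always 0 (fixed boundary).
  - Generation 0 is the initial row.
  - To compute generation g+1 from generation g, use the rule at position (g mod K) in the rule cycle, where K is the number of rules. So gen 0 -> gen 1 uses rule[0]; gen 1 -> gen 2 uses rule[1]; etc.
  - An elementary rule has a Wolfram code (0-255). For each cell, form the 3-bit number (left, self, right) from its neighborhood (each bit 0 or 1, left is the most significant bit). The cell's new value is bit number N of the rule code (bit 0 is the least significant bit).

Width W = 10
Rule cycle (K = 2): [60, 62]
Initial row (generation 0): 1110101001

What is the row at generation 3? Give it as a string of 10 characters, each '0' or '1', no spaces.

Answer: 1000100010

Derivation:
Gen 0: 1110101001
Gen 1 (rule 60): 1001111101
Gen 2 (rule 62): 1111000011
Gen 3 (rule 60): 1000100010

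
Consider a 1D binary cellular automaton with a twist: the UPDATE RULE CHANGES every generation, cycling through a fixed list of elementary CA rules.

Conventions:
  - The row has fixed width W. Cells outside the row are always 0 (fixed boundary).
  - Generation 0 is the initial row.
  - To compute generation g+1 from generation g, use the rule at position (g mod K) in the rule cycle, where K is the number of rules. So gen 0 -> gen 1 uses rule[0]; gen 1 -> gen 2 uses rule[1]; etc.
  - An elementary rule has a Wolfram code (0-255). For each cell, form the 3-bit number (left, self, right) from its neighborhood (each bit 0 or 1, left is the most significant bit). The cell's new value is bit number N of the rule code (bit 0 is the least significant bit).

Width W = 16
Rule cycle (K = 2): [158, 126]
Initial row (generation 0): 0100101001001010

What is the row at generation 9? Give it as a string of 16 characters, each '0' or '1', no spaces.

Answer: 1100111010111110

Derivation:
Gen 0: 0100101001001010
Gen 1 (rule 158): 1111101111111011
Gen 2 (rule 126): 1000111000001111
Gen 3 (rule 158): 1101110100011110
Gen 4 (rule 126): 1111011110110011
Gen 5 (rule 158): 1110011100101110
Gen 6 (rule 126): 1011110111111011
Gen 7 (rule 158): 1011100111110010
Gen 8 (rule 126): 1110111100011111
Gen 9 (rule 158): 1100111010111110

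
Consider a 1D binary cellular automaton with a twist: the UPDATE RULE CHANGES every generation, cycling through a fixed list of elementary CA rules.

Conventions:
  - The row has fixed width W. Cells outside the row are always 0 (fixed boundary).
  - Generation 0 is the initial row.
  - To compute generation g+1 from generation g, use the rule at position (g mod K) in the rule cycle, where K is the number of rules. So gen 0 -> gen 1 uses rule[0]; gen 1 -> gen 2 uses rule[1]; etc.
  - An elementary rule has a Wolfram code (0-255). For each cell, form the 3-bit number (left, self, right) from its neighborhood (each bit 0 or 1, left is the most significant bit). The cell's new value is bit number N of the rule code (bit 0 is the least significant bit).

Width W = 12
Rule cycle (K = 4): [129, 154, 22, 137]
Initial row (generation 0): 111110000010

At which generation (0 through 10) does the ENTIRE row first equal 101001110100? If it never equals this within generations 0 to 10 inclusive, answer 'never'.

Gen 0: 111110000010
Gen 1 (rule 129): 011100111000
Gen 2 (rule 154): 111011110100
Gen 3 (rule 22): 000000000110
Gen 4 (rule 137): 111111110100
Gen 5 (rule 129): 011111100001
Gen 6 (rule 154): 111111010010
Gen 7 (rule 22): 000000011111
Gen 8 (rule 137): 111111011110
Gen 9 (rule 129): 011110001100
Gen 10 (rule 154): 111101011010

Answer: never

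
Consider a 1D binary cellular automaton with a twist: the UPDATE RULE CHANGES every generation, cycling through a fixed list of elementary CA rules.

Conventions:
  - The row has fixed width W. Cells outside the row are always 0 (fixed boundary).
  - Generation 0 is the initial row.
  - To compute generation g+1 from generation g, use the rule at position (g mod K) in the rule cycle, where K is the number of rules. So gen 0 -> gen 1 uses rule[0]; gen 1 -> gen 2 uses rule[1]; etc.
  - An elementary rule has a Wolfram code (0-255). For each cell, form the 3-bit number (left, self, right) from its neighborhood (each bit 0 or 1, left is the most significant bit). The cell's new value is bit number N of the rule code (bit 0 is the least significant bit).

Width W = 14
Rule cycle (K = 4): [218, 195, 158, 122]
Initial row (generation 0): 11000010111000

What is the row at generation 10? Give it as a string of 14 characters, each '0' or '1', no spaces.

Answer: 10011111111011

Derivation:
Gen 0: 11000010111000
Gen 1 (rule 218): 11100100111100
Gen 2 (rule 195): 01101001011101
Gen 3 (rule 158): 11001111011001
Gen 4 (rule 122): 11111001111110
Gen 5 (rule 218): 11111111111111
Gen 6 (rule 195): 01111111111111
Gen 7 (rule 158): 11111111111110
Gen 8 (rule 122): 10000000000011
Gen 9 (rule 218): 01000000000111
Gen 10 (rule 195): 10011111111011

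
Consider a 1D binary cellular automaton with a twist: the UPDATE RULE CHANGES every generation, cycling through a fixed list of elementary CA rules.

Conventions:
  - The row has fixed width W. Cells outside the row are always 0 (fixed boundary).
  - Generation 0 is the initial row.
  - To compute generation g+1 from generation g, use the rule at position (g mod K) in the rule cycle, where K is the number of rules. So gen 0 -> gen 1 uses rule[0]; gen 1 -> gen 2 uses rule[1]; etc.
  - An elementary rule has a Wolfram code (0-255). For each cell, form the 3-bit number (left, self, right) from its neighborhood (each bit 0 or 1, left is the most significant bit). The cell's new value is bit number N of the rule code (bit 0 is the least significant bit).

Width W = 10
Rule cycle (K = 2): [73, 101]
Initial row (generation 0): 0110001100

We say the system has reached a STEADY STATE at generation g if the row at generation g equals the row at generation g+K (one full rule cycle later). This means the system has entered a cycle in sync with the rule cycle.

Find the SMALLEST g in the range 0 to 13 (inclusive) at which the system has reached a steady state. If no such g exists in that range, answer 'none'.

Answer: none

Derivation:
Gen 0: 0110001100
Gen 1 (rule 73): 0110101101
Gen 2 (rule 101): 0011110111
Gen 3 (rule 73): 1010010101
Gen 4 (rule 101): 1110011111
Gen 5 (rule 73): 1010010001
Gen 6 (rule 101): 1110010101
Gen 7 (rule 73): 1010000000
Gen 8 (rule 101): 1110111111
Gen 9 (rule 73): 1010100001
Gen 10 (rule 101): 1111101101
Gen 11 (rule 73): 1000101100
Gen 12 (rule 101): 1010110101
Gen 13 (rule 73): 0000110000
Gen 14 (rule 101): 1110010111
Gen 15 (rule 73): 1010000101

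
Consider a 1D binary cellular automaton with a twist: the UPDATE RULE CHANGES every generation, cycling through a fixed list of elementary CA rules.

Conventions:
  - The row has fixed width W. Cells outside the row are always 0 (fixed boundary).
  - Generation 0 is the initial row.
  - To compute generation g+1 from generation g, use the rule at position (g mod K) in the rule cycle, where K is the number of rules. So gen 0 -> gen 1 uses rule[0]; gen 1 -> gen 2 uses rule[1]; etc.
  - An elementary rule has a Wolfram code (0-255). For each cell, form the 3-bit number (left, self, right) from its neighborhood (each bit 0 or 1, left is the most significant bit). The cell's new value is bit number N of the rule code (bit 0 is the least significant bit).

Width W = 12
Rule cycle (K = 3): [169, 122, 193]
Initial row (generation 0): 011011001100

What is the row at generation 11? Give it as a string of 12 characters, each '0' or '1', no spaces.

Gen 0: 011011001100
Gen 1 (rule 169): 010110001001
Gen 2 (rule 122): 101111010110
Gen 3 (rule 193): 000111000010
Gen 4 (rule 169): 110110011000
Gen 5 (rule 122): 111111111100
Gen 6 (rule 193): 011111111101
Gen 7 (rule 169): 011111111010
Gen 8 (rule 122): 110000001101
Gen 9 (rule 193): 010111100100
Gen 10 (rule 169): 001111000001
Gen 11 (rule 122): 011001100010

Answer: 011001100010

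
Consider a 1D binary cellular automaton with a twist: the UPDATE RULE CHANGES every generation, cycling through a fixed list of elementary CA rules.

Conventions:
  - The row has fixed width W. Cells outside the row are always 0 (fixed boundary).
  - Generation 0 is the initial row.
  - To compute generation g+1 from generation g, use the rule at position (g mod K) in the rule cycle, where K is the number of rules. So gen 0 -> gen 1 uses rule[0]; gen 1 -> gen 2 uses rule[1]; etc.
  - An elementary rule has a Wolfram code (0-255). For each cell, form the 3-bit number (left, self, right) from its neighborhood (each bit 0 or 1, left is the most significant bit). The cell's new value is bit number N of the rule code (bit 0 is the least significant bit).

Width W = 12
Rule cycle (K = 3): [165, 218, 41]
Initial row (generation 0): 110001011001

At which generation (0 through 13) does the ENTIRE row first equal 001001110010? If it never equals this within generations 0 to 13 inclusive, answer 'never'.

Answer: 2

Derivation:
Gen 0: 110001011001
Gen 1 (rule 165): 000101100001
Gen 2 (rule 218): 001001110010
Gen 3 (rule 41): 100001000000
Gen 4 (rule 165): 101101011111
Gen 5 (rule 218): 001100011111
Gen 6 (rule 41): 101001010000
Gen 7 (rule 165): 111001110111
Gen 8 (rule 218): 111111110111
Gen 9 (rule 41): 100000001100
Gen 10 (rule 165): 101111100001
Gen 11 (rule 218): 001111110010
Gen 12 (rule 41): 101000000000
Gen 13 (rule 165): 111011111111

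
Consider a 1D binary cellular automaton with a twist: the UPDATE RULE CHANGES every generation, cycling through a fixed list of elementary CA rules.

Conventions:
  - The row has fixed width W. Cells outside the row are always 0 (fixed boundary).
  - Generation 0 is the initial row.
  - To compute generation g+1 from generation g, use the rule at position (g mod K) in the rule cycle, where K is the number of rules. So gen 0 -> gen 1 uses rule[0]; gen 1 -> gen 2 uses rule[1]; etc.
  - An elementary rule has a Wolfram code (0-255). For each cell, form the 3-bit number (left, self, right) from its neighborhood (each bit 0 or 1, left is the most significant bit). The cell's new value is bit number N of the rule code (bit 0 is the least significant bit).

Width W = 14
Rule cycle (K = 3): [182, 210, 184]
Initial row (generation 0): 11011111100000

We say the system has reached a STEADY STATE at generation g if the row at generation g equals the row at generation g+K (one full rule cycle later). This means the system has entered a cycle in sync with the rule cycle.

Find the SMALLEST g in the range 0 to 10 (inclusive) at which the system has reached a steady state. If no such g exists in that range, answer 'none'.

Answer: none

Derivation:
Gen 0: 11011111100000
Gen 1 (rule 182): 00101111010000
Gen 2 (rule 210): 01000111001000
Gen 3 (rule 184): 00100110100100
Gen 4 (rule 182): 01111001111110
Gen 5 (rule 210): 10111110111111
Gen 6 (rule 184): 01111101111110
Gen 7 (rule 182): 10111010111101
Gen 8 (rule 210): 00011000011100
Gen 9 (rule 184): 00010100011010
Gen 10 (rule 182): 00111110100111
Gen 11 (rule 210): 01011110011011
Gen 12 (rule 184): 00111101010110
Gen 13 (rule 182): 01011011111001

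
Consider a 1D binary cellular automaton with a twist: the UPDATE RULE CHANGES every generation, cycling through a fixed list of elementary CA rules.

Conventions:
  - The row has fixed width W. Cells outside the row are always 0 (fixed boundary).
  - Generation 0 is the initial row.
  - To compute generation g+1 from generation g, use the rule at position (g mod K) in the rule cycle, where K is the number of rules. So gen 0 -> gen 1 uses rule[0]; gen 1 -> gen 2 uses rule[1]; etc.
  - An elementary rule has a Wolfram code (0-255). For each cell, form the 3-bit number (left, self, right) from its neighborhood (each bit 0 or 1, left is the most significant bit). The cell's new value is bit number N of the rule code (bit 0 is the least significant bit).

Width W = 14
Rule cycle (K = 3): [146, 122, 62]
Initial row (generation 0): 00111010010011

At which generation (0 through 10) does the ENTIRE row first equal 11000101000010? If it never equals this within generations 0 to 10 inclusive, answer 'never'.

Answer: never

Derivation:
Gen 0: 00111010010011
Gen 1 (rule 146): 01010001101100
Gen 2 (rule 122): 10101011111110
Gen 3 (rule 62): 11111110000001
Gen 4 (rule 146): 01111101000010
Gen 5 (rule 122): 11000110100101
Gen 6 (rule 62): 10101101111111
Gen 7 (rule 146): 00000000111110
Gen 8 (rule 122): 00000001100011
Gen 9 (rule 62): 00000011010110
Gen 10 (rule 146): 00000100000001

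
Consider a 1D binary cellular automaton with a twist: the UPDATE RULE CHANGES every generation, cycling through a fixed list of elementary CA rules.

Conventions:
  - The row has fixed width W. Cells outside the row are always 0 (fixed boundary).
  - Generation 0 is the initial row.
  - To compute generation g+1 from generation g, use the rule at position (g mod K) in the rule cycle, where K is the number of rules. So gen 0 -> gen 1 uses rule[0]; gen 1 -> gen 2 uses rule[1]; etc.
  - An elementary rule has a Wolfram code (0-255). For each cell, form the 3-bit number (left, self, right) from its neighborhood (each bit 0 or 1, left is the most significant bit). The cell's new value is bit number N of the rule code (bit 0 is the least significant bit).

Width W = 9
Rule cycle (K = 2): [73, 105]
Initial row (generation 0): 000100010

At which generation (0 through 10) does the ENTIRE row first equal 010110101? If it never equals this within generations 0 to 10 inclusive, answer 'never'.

Answer: never

Derivation:
Gen 0: 000100010
Gen 1 (rule 73): 110001000
Gen 2 (rule 105): 110100011
Gen 3 (rule 73): 110001011
Gen 4 (rule 105): 110100111
Gen 5 (rule 73): 110000101
Gen 6 (rule 105): 110110010
Gen 7 (rule 73): 110110000
Gen 8 (rule 105): 111110111
Gen 9 (rule 73): 100010101
Gen 10 (rule 105): 001001010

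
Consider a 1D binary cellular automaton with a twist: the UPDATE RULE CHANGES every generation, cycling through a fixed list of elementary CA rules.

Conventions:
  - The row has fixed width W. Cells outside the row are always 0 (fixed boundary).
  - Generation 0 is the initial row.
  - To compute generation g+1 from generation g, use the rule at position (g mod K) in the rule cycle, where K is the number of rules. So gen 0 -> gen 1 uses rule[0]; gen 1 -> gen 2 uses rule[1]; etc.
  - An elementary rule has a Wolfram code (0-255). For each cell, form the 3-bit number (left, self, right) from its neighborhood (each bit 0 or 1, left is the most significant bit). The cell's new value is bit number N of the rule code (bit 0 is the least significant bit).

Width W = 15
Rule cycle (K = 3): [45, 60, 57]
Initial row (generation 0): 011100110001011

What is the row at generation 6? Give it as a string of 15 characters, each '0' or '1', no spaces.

Gen 0: 011100110001011
Gen 1 (rule 45): 010000100101110
Gen 2 (rule 60): 011000110111001
Gen 3 (rule 57): 010110101100100
Gen 4 (rule 45): 011101111000101
Gen 5 (rule 60): 010011000100111
Gen 6 (rule 57): 001010110010100

Answer: 001010110010100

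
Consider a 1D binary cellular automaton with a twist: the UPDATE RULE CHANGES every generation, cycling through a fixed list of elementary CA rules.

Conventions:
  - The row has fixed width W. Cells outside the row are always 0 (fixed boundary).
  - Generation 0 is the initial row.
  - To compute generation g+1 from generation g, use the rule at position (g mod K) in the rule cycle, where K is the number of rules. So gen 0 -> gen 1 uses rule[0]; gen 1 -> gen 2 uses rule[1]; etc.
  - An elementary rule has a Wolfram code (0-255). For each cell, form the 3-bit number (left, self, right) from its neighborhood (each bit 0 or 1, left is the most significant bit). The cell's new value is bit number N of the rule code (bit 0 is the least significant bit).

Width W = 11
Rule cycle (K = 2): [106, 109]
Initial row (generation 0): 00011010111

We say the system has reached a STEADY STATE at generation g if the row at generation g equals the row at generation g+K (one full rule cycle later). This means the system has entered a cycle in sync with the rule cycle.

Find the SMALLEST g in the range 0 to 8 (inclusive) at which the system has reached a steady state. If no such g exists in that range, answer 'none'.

Answer: none

Derivation:
Gen 0: 00011010111
Gen 1 (rule 106): 00111101101
Gen 2 (rule 109): 10100111111
Gen 3 (rule 106): 01001100001
Gen 4 (rule 109): 01001101101
Gen 5 (rule 106): 10011111110
Gen 6 (rule 109): 10010000010
Gen 7 (rule 106): 00100000100
Gen 8 (rule 109): 10101110101
Gen 9 (rule 106): 01011011010
Gen 10 (rule 109): 01111111110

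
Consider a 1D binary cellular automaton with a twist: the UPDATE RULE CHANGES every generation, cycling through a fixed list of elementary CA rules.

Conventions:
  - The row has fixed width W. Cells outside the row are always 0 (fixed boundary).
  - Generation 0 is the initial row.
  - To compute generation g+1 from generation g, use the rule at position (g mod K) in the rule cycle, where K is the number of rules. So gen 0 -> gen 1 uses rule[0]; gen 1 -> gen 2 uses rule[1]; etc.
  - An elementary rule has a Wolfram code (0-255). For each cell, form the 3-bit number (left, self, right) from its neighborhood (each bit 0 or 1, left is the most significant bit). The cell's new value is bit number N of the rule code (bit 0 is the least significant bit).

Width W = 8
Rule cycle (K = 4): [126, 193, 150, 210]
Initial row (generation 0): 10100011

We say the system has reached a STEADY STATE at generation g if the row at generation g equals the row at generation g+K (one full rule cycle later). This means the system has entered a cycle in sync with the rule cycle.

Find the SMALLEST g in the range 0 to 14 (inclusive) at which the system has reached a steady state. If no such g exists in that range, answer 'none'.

Answer: 9

Derivation:
Gen 0: 10100011
Gen 1 (rule 126): 11110111
Gen 2 (rule 193): 01110011
Gen 3 (rule 150): 10101100
Gen 4 (rule 210): 00000110
Gen 5 (rule 126): 00001111
Gen 6 (rule 193): 11100111
Gen 7 (rule 150): 01011010
Gen 8 (rule 210): 10001001
Gen 9 (rule 126): 11011111
Gen 10 (rule 193): 01001111
Gen 11 (rule 150): 11110110
Gen 12 (rule 210): 01110011
Gen 13 (rule 126): 11011111
Gen 14 (rule 193): 01001111
Gen 15 (rule 150): 11110110
Gen 16 (rule 210): 01110011
Gen 17 (rule 126): 11011111
Gen 18 (rule 193): 01001111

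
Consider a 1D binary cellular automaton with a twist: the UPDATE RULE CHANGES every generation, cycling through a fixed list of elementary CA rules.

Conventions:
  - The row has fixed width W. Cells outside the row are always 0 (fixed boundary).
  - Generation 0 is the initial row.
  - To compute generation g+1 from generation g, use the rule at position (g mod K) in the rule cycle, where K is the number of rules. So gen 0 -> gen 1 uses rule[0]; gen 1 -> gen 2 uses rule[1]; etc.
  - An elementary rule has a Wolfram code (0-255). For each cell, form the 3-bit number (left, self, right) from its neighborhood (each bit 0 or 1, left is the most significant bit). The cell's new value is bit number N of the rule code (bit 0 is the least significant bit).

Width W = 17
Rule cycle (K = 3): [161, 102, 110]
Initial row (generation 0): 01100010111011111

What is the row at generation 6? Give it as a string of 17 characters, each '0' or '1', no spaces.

Gen 0: 01100010111011111
Gen 1 (rule 161): 00001001010101110
Gen 2 (rule 102): 00011011111110010
Gen 3 (rule 110): 00111110000010110
Gen 4 (rule 161): 10011100111001000
Gen 5 (rule 102): 10100101001011000
Gen 6 (rule 110): 11101111011111000

Answer: 11101111011111000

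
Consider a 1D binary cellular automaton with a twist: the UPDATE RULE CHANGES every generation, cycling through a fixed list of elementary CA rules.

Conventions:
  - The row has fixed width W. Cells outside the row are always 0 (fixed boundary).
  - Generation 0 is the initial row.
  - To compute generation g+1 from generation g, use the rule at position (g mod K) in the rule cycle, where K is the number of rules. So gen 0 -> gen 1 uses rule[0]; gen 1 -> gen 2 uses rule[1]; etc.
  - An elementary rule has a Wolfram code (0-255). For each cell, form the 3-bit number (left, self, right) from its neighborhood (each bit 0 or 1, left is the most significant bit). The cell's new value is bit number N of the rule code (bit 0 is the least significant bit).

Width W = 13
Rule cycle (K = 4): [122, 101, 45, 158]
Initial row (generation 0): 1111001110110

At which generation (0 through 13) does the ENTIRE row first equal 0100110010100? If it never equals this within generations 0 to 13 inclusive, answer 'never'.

Answer: never

Derivation:
Gen 0: 1111001110110
Gen 1 (rule 122): 1001111011111
Gen 2 (rule 101): 1000001100001
Gen 3 (rule 45): 1011101001101
Gen 4 (rule 158): 1011001111001
Gen 5 (rule 122): 0111111001110
Gen 6 (rule 101): 0000001000010
Gen 7 (rule 45): 1111101011010
Gen 8 (rule 158): 1111001010011
Gen 9 (rule 122): 1001110101111
Gen 10 (rule 101): 1000011110001
Gen 11 (rule 45): 1011010000101
Gen 12 (rule 158): 1010011001101
Gen 13 (rule 122): 0101111111110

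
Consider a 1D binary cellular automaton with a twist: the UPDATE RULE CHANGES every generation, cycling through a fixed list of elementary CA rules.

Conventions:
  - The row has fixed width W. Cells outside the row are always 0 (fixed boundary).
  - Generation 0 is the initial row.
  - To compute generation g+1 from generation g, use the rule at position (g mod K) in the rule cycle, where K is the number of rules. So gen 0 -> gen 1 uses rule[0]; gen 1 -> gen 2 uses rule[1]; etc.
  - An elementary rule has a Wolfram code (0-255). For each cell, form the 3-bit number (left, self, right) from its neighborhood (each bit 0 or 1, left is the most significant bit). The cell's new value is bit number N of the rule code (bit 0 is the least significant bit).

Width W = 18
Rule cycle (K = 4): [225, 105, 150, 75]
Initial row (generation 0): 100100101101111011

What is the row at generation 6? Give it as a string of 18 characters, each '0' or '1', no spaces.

Gen 0: 100100101101111011
Gen 1 (rule 225): 000000010110111101
Gen 2 (rule 105): 111111001111100110
Gen 3 (rule 150): 011110110111011001
Gen 4 (rule 75): 110010110101011010
Gen 5 (rule 225): 010001011010101100
Gen 6 (rule 105): 000100111101011101

Answer: 000100111101011101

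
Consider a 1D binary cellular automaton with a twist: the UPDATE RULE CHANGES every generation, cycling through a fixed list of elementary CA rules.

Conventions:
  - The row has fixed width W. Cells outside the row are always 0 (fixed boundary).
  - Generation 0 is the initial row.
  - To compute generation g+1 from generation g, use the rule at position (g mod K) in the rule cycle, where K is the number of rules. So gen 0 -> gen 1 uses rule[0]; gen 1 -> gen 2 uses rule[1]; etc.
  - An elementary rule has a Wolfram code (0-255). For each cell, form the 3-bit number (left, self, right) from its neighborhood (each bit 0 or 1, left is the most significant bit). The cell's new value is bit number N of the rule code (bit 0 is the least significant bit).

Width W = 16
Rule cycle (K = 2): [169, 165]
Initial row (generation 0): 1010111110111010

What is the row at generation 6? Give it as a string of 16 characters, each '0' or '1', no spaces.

Gen 0: 1010111110111010
Gen 1 (rule 169): 0101111101110100
Gen 2 (rule 165): 0110111010101101
Gen 3 (rule 169): 0101110101011010
Gen 4 (rule 165): 0110101111100110
Gen 5 (rule 169): 0101011111000100
Gen 6 (rule 165): 0111101110010101

Answer: 0111101110010101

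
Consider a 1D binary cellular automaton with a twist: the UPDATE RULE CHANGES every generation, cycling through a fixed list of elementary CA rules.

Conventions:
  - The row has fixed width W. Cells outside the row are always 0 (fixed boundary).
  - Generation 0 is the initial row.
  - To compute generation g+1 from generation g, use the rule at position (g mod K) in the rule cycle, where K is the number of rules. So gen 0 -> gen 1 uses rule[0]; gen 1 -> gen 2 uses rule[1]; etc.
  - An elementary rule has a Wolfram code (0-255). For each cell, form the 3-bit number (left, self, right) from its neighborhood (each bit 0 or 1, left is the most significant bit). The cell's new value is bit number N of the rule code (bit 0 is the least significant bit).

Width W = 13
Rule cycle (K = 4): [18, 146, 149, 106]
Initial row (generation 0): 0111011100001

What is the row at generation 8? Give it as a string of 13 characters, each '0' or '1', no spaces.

Answer: 1101000001101

Derivation:
Gen 0: 0111011100001
Gen 1 (rule 18): 1000000010010
Gen 2 (rule 146): 0100000101101
Gen 3 (rule 149): 0111110100001
Gen 4 (rule 106): 1100011000010
Gen 5 (rule 18): 0010100100101
Gen 6 (rule 146): 0100011011000
Gen 7 (rule 149): 0111000000111
Gen 8 (rule 106): 1101000001101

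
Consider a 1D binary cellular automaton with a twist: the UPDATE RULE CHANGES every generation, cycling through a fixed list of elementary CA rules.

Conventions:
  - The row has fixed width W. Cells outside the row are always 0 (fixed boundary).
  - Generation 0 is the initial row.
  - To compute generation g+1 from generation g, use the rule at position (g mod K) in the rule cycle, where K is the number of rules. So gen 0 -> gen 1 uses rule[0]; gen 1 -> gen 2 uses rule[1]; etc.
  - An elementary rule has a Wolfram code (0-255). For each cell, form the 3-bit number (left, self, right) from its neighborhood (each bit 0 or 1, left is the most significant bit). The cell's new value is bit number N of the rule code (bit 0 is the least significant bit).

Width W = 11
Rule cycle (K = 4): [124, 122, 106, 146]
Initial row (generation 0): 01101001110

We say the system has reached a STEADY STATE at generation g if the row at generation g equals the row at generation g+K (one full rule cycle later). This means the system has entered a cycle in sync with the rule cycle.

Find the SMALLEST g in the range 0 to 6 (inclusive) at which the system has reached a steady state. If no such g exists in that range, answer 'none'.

Answer: none

Derivation:
Gen 0: 01101001110
Gen 1 (rule 124): 01111101011
Gen 2 (rule 122): 11000110111
Gen 3 (rule 106): 11001111101
Gen 4 (rule 146): 00110111000
Gen 5 (rule 124): 00111101100
Gen 6 (rule 122): 01100111110
Gen 7 (rule 106): 11101100010
Gen 8 (rule 146): 01000010101
Gen 9 (rule 124): 01100011111
Gen 10 (rule 122): 11110110001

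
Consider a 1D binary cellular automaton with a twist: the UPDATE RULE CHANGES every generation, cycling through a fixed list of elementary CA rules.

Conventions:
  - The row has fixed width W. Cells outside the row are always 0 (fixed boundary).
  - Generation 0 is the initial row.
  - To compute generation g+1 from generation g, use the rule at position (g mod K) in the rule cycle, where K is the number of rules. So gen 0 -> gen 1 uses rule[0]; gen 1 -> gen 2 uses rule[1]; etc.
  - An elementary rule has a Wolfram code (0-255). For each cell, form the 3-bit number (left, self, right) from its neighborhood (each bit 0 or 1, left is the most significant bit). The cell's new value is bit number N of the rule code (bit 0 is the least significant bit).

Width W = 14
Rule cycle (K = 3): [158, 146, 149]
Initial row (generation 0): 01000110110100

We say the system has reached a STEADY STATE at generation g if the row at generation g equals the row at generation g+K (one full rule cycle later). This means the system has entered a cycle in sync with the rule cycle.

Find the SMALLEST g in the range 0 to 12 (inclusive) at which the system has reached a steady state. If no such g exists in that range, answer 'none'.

Gen 0: 01000110110100
Gen 1 (rule 158): 11101100100110
Gen 2 (rule 146): 01000011011001
Gen 3 (rule 149): 01111000000101
Gen 4 (rule 158): 11110100001101
Gen 5 (rule 146): 01100010010000
Gen 6 (rule 149): 00011011011111
Gen 7 (rule 158): 00110010011110
Gen 8 (rule 146): 01001101101101
Gen 9 (rule 149): 01100000000001
Gen 10 (rule 158): 11010000000011
Gen 11 (rule 146): 00001000000100
Gen 12 (rule 149): 11101111110111
Gen 13 (rule 158): 11001111100110
Gen 14 (rule 146): 00110111011001
Gen 15 (rule 149): 10000010000101

Answer: none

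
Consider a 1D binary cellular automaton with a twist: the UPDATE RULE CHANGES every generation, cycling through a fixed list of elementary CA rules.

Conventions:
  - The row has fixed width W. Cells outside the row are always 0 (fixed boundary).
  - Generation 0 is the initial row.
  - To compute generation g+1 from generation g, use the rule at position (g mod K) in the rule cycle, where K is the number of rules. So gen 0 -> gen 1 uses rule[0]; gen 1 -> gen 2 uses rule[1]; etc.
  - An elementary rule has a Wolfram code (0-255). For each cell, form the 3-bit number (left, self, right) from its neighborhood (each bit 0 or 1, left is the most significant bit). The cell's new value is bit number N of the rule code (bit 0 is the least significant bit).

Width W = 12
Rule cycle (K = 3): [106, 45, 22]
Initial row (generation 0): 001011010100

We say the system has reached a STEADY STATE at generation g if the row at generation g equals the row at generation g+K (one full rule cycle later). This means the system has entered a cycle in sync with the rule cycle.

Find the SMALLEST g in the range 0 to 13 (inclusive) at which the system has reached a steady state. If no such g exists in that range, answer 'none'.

Gen 0: 001011010100
Gen 1 (rule 106): 010111101000
Gen 2 (rule 45): 011100011011
Gen 3 (rule 22): 100010100000
Gen 4 (rule 106): 000101000000
Gen 5 (rule 45): 110111011111
Gen 6 (rule 22): 000000000000
Gen 7 (rule 106): 000000000000
Gen 8 (rule 45): 111111111111
Gen 9 (rule 22): 000000000000
Gen 10 (rule 106): 000000000000
Gen 11 (rule 45): 111111111111
Gen 12 (rule 22): 000000000000
Gen 13 (rule 106): 000000000000
Gen 14 (rule 45): 111111111111
Gen 15 (rule 22): 000000000000
Gen 16 (rule 106): 000000000000

Answer: 6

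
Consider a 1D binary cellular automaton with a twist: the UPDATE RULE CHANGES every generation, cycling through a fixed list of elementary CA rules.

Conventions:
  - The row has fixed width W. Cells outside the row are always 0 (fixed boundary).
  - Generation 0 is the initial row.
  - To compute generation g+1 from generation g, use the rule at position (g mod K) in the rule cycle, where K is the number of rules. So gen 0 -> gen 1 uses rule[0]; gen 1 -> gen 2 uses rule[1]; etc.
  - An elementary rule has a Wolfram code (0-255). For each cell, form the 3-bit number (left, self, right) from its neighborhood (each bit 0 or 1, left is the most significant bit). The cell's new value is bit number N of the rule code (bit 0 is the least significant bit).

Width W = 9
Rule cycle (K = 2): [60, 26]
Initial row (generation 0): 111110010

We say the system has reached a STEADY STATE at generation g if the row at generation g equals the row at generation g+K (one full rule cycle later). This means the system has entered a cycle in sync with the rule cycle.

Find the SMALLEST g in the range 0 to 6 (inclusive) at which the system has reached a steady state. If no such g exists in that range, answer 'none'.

Answer: none

Derivation:
Gen 0: 111110010
Gen 1 (rule 60): 100001011
Gen 2 (rule 26): 010010010
Gen 3 (rule 60): 011011011
Gen 4 (rule 26): 110010010
Gen 5 (rule 60): 101011011
Gen 6 (rule 26): 000010010
Gen 7 (rule 60): 000011011
Gen 8 (rule 26): 000110010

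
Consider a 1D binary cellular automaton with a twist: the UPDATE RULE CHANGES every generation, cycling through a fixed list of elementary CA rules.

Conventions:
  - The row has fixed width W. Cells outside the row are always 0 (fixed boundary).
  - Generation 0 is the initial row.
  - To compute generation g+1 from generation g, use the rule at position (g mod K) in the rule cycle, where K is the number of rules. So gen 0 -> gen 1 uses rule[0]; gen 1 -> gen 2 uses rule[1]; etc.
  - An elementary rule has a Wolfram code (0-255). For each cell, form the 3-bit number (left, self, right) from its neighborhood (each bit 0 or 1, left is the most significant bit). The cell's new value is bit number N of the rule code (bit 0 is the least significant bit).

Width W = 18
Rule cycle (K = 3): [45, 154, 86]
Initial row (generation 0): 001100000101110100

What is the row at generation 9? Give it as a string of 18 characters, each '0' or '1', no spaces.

Gen 0: 001100000101110100
Gen 1 (rule 45): 101001110111001101
Gen 2 (rule 154): 000111100110111000
Gen 3 (rule 86): 001000111010001100
Gen 4 (rule 45): 101010100110101001
Gen 5 (rule 154): 000000011100000110
Gen 6 (rule 86): 000000100110001011
Gen 7 (rule 45): 111110100100101110
Gen 8 (rule 154): 111100011011001101
Gen 9 (rule 86): 000110101001110101

Answer: 000110101001110101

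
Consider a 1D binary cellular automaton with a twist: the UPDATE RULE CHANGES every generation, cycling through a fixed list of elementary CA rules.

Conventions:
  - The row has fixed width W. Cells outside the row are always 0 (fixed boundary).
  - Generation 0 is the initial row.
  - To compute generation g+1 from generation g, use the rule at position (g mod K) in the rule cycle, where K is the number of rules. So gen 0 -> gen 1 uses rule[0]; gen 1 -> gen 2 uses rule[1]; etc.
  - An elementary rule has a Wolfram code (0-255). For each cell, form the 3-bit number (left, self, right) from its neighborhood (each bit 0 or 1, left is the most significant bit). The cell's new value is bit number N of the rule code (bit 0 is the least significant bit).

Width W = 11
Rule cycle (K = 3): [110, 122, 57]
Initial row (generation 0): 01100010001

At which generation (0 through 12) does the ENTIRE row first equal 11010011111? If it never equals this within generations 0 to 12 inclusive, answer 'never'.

Answer: never

Derivation:
Gen 0: 01100010001
Gen 1 (rule 110): 11100110011
Gen 2 (rule 122): 10111111111
Gen 3 (rule 57): 01100000000
Gen 4 (rule 110): 11100000000
Gen 5 (rule 122): 10110000000
Gen 6 (rule 57): 01101111111
Gen 7 (rule 110): 11111000001
Gen 8 (rule 122): 10001100010
Gen 9 (rule 57): 01101011001
Gen 10 (rule 110): 11111111011
Gen 11 (rule 122): 10000001111
Gen 12 (rule 57): 01111101000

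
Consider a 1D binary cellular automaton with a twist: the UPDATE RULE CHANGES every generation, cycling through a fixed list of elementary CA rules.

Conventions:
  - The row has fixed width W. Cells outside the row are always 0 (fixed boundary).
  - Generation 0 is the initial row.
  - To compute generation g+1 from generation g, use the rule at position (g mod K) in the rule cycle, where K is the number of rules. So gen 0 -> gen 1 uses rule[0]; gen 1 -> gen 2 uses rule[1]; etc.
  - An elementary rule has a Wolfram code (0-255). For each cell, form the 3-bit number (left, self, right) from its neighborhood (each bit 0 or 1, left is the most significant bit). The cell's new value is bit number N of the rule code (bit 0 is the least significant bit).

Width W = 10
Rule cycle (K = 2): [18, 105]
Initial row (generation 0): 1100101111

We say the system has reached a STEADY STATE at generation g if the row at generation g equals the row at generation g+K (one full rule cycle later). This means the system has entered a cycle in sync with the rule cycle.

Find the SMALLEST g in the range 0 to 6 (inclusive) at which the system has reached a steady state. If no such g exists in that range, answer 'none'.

Answer: 3

Derivation:
Gen 0: 1100101111
Gen 1 (rule 18): 0011000000
Gen 2 (rule 105): 1011011111
Gen 3 (rule 18): 0000000000
Gen 4 (rule 105): 1111111111
Gen 5 (rule 18): 0000000000
Gen 6 (rule 105): 1111111111
Gen 7 (rule 18): 0000000000
Gen 8 (rule 105): 1111111111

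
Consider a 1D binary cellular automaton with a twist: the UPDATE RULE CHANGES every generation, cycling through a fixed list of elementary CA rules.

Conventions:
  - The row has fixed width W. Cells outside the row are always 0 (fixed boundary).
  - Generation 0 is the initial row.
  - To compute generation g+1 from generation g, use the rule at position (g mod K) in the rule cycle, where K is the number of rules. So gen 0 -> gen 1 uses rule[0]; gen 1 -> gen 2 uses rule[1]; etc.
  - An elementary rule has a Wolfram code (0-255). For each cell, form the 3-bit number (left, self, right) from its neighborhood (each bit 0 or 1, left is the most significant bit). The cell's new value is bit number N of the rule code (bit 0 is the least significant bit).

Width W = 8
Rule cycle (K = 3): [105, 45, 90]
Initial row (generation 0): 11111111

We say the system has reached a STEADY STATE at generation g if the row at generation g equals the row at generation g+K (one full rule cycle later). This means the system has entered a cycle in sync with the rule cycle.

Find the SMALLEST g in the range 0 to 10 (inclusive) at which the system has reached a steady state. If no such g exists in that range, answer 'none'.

Gen 0: 11111111
Gen 1 (rule 105): 10000001
Gen 2 (rule 45): 10111101
Gen 3 (rule 90): 00100100
Gen 4 (rule 105): 10000001
Gen 5 (rule 45): 10111101
Gen 6 (rule 90): 00100100
Gen 7 (rule 105): 10000001
Gen 8 (rule 45): 10111101
Gen 9 (rule 90): 00100100
Gen 10 (rule 105): 10000001
Gen 11 (rule 45): 10111101
Gen 12 (rule 90): 00100100
Gen 13 (rule 105): 10000001

Answer: 1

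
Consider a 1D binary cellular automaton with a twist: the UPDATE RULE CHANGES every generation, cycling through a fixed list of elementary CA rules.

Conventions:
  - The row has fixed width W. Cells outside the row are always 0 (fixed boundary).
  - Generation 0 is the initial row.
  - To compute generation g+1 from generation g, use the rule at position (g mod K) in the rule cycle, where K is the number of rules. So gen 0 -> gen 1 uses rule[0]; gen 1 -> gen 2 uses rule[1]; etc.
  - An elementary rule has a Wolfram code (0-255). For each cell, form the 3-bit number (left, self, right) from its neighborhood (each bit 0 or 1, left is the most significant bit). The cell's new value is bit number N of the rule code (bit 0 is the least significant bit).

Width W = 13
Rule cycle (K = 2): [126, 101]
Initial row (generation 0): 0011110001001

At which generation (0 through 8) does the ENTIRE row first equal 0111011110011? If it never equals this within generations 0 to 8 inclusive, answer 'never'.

Gen 0: 0011110001001
Gen 1 (rule 126): 0110011011111
Gen 2 (rule 101): 0010001100001
Gen 3 (rule 126): 0111011110011
Gen 4 (rule 101): 0001100010001
Gen 5 (rule 126): 0011110111011
Gen 6 (rule 101): 1000011001101
Gen 7 (rule 126): 1100111111111
Gen 8 (rule 101): 0100000000001

Answer: 3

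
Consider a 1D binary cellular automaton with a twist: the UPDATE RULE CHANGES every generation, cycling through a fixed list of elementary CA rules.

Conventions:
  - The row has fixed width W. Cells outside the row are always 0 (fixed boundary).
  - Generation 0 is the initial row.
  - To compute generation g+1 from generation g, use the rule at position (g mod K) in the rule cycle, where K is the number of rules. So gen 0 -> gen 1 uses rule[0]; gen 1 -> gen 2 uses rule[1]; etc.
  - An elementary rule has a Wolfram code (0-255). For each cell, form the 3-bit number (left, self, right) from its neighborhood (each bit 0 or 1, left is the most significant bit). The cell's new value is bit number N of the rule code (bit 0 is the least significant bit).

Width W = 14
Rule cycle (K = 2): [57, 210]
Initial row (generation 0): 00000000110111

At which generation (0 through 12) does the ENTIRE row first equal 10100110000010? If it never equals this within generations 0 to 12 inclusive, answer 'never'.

Gen 0: 00000000110111
Gen 1 (rule 57): 11111110101100
Gen 2 (rule 210): 01111110000110
Gen 3 (rule 57): 01000001110101
Gen 4 (rule 210): 10100010110000
Gen 5 (rule 57): 01011001101111
Gen 6 (rule 210): 10001110100111
Gen 7 (rule 57): 01101001010100
Gen 8 (rule 210): 10100110000010
Gen 9 (rule 57): 01010101111001
Gen 10 (rule 210): 10000000111110
Gen 11 (rule 57): 01111110100001
Gen 12 (rule 210): 10111110010010

Answer: 8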